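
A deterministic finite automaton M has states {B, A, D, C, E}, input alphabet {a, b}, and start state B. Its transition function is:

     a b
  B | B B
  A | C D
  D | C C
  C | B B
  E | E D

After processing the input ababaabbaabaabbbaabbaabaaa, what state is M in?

Trace: B -a-> B -b-> B -a-> B -b-> B -a-> B -a-> B -b-> B -b-> B -a-> B -a-> B -b-> B -a-> B -a-> B -b-> B -b-> B -b-> B -a-> B -a-> B -b-> B -b-> B -a-> B -a-> B -b-> B -a-> B -a-> B -a-> B

B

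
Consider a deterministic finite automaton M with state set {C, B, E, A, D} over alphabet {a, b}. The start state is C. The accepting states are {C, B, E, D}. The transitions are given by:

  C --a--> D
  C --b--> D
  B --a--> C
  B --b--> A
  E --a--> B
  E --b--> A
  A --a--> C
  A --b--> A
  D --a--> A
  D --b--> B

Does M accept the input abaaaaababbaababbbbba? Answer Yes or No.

C → D → B → C → D → A → C → D → B → C → D → B → C → D → B → C → D → B → A → A → A → C
End state C is accepting.

Yes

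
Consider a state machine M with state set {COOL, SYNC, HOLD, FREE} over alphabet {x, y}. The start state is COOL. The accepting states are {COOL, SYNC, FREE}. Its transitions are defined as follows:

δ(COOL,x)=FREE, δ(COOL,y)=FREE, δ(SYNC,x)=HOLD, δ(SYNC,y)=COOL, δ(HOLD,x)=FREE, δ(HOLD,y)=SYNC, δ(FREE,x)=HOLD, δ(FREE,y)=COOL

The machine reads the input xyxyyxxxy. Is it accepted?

Yes

Trace: COOL -x-> FREE -y-> COOL -x-> FREE -y-> COOL -y-> FREE -x-> HOLD -x-> FREE -x-> HOLD -y-> SYNC
End state SYNC is accepting.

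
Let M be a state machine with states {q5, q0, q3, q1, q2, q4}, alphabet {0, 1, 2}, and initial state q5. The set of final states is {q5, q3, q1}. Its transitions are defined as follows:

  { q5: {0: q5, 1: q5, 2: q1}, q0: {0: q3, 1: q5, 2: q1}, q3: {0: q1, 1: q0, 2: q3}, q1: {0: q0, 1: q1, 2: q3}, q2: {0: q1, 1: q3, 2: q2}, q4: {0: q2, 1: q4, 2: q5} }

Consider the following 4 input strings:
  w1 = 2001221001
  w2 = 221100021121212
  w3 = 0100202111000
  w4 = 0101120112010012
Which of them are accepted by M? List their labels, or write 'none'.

w1, w2, w3, w4

w1: q5 → q1 → q0 → q3 → q0 → q1 → q3 → q0 → q3 → q1 → q1  → end q1, accepted
w2: q5 → q1 → q3 → q0 → q5 → q5 → q5 → q5 → q1 → q1 → q1 → q3 → q0 → q1 → q1 → q3  → end q3, accepted
w3: q5 → q5 → q5 → q5 → q5 → q1 → q0 → q1 → q1 → q1 → q1 → q0 → q3 → q1  → end q1, accepted
w4: q5 → q5 → q5 → q5 → q5 → q5 → q1 → q0 → q5 → q5 → q1 → q0 → q5 → q5 → q5 → q5 → q1  → end q1, accepted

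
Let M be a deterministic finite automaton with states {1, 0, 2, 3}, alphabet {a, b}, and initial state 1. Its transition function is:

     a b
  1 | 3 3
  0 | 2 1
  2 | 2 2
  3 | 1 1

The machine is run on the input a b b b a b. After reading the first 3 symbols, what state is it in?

Trace: 1 -a-> 3 -b-> 1 -b-> 3
After 3 symbols: 3.

3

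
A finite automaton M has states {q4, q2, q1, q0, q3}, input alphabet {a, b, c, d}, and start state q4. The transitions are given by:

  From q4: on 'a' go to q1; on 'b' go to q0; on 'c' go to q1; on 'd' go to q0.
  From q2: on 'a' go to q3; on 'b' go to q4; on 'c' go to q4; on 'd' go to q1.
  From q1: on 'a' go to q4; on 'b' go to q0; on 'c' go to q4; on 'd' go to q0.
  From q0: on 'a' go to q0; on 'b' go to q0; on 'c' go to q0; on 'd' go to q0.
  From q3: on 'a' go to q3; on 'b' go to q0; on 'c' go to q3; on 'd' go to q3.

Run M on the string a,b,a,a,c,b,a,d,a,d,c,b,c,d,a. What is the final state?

q0

Trace: q4 -a-> q1 -b-> q0 -a-> q0 -a-> q0 -c-> q0 -b-> q0 -a-> q0 -d-> q0 -a-> q0 -d-> q0 -c-> q0 -b-> q0 -c-> q0 -d-> q0 -a-> q0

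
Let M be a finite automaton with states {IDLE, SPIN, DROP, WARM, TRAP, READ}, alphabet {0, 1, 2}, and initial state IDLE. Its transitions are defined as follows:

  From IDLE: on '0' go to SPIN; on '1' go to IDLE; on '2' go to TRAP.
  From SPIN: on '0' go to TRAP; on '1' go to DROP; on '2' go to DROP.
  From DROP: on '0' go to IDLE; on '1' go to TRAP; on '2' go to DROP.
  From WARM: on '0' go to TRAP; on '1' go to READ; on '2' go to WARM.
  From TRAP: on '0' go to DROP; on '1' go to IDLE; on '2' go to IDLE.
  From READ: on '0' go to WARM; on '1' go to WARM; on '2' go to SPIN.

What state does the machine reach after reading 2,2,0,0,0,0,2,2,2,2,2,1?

IDLE

Trace: IDLE -2-> TRAP -2-> IDLE -0-> SPIN -0-> TRAP -0-> DROP -0-> IDLE -2-> TRAP -2-> IDLE -2-> TRAP -2-> IDLE -2-> TRAP -1-> IDLE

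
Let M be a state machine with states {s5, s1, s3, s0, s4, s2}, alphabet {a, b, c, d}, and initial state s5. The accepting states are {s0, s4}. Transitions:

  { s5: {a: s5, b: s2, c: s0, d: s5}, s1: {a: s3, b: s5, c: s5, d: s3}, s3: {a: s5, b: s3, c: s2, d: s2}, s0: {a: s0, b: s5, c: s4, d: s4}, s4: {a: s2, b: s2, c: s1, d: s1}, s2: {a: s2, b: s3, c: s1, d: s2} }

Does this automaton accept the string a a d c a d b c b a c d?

Yes

Trace: s5 -a-> s5 -a-> s5 -d-> s5 -c-> s0 -a-> s0 -d-> s4 -b-> s2 -c-> s1 -b-> s5 -a-> s5 -c-> s0 -d-> s4
End state s4 is accepting.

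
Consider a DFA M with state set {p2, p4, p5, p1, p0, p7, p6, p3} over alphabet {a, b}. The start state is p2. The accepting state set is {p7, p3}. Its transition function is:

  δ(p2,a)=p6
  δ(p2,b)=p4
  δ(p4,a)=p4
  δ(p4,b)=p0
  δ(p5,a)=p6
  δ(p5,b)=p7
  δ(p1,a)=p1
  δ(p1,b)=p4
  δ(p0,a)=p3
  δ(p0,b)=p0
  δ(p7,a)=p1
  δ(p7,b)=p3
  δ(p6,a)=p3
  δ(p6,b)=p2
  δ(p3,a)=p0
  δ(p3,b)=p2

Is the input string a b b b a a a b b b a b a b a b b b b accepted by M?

p2 → p6 → p2 → p4 → p0 → p3 → p0 → p3 → p2 → p4 → p0 → p3 → p2 → p6 → p2 → p6 → p2 → p4 → p0 → p0
End state p0 is not accepting.

No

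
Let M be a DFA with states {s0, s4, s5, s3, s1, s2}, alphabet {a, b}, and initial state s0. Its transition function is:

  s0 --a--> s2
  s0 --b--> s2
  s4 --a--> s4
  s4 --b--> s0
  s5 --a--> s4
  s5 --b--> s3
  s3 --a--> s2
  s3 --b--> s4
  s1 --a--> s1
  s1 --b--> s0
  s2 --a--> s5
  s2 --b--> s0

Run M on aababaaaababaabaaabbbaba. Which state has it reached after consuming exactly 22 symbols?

s2

Trace: s0 -a-> s2 -a-> s5 -b-> s3 -a-> s2 -b-> s0 -a-> s2 -a-> s5 -a-> s4 -a-> s4 -b-> s0 -a-> s2 -b-> s0 -a-> s2 -a-> s5 -b-> s3 -a-> s2 -a-> s5 -a-> s4 -b-> s0 -b-> s2 -b-> s0 -a-> s2
After 22 symbols: s2.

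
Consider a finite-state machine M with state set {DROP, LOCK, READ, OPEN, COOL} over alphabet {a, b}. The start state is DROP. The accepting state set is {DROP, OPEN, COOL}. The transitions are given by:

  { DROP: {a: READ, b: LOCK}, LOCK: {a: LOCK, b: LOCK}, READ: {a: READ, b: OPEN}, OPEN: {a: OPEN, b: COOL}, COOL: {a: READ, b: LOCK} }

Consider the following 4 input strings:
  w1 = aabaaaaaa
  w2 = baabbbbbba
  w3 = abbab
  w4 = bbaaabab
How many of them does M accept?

2

w1:
  start at DROP
  read 'a': DROP → READ
  read 'a': READ → READ
  read 'b': READ → OPEN
  read 'a': OPEN → OPEN
  read 'a': OPEN → OPEN
  read 'a': OPEN → OPEN
  read 'a': OPEN → OPEN
  read 'a': OPEN → OPEN
  read 'a': OPEN → OPEN
  end OPEN, accepted
w2:
  start at DROP
  read 'b': DROP → LOCK
  read 'a': LOCK → LOCK
  read 'a': LOCK → LOCK
  read 'b': LOCK → LOCK
  read 'b': LOCK → LOCK
  read 'b': LOCK → LOCK
  read 'b': LOCK → LOCK
  read 'b': LOCK → LOCK
  read 'b': LOCK → LOCK
  read 'a': LOCK → LOCK
  end LOCK, rejected
w3:
  start at DROP
  read 'a': DROP → READ
  read 'b': READ → OPEN
  read 'b': OPEN → COOL
  read 'a': COOL → READ
  read 'b': READ → OPEN
  end OPEN, accepted
w4:
  start at DROP
  read 'b': DROP → LOCK
  read 'b': LOCK → LOCK
  read 'a': LOCK → LOCK
  read 'a': LOCK → LOCK
  read 'a': LOCK → LOCK
  read 'b': LOCK → LOCK
  read 'a': LOCK → LOCK
  read 'b': LOCK → LOCK
  end LOCK, rejected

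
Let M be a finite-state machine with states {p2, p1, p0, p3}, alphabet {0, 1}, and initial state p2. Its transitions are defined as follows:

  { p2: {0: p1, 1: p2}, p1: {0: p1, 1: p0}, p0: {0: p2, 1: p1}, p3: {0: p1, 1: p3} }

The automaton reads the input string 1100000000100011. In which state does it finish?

p2 → p2 → p2 → p1 → p1 → p1 → p1 → p1 → p1 → p1 → p1 → p0 → p2 → p1 → p1 → p0 → p1

p1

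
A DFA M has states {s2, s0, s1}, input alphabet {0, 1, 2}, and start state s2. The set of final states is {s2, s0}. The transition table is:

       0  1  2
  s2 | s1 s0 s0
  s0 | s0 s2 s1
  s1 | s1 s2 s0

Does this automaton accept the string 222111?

Yes

start at s2
read '2': s2 → s0
read '2': s0 → s1
read '2': s1 → s0
read '1': s0 → s2
read '1': s2 → s0
read '1': s0 → s2
End state s2 is accepting.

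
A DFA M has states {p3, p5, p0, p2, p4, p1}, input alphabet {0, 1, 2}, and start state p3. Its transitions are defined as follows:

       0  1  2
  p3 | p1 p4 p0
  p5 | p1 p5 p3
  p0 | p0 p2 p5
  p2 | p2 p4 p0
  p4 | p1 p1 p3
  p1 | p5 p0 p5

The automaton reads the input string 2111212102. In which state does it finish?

start at p3
read '2': p3 → p0
read '1': p0 → p2
read '1': p2 → p4
read '1': p4 → p1
read '2': p1 → p5
read '1': p5 → p5
read '2': p5 → p3
read '1': p3 → p4
read '0': p4 → p1
read '2': p1 → p5

p5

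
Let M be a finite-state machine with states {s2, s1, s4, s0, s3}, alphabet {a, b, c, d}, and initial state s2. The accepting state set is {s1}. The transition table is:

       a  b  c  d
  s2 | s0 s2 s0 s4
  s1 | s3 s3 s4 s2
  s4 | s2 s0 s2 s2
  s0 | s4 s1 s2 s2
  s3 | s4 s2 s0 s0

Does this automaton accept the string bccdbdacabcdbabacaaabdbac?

No

start at s2
read 'b': s2 → s2
read 'c': s2 → s0
read 'c': s0 → s2
read 'd': s2 → s4
read 'b': s4 → s0
read 'd': s0 → s2
read 'a': s2 → s0
read 'c': s0 → s2
read 'a': s2 → s0
read 'b': s0 → s1
read 'c': s1 → s4
read 'd': s4 → s2
read 'b': s2 → s2
read 'a': s2 → s0
read 'b': s0 → s1
read 'a': s1 → s3
read 'c': s3 → s0
read 'a': s0 → s4
read 'a': s4 → s2
read 'a': s2 → s0
read 'b': s0 → s1
read 'd': s1 → s2
read 'b': s2 → s2
read 'a': s2 → s0
read 'c': s0 → s2
End state s2 is not accepting.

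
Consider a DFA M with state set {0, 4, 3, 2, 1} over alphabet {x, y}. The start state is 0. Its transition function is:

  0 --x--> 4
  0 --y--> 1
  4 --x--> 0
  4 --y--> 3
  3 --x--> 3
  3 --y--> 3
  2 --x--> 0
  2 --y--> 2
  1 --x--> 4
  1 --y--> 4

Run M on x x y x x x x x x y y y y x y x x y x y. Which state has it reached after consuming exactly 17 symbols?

0 → 4 → 0 → 1 → 4 → 0 → 4 → 0 → 4 → 0 → 1 → 4 → 3 → 3 → 3 → 3 → 3 → 3
After 17 symbols: 3.

3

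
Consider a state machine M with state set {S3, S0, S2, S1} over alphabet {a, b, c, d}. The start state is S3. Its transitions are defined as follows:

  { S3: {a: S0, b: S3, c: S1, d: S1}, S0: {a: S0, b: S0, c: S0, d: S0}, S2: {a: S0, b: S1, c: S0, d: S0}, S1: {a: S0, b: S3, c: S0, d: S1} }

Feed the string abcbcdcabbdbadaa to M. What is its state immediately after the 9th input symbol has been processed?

Trace: S3 -a-> S0 -b-> S0 -c-> S0 -b-> S0 -c-> S0 -d-> S0 -c-> S0 -a-> S0 -b-> S0
After 9 symbols: S0.

S0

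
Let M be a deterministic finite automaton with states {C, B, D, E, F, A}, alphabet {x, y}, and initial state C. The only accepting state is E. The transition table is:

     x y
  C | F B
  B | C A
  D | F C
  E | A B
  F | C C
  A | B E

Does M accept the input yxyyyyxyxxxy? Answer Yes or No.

No

C → B → C → B → A → E → B → C → B → C → F → C → B
End state B is not accepting.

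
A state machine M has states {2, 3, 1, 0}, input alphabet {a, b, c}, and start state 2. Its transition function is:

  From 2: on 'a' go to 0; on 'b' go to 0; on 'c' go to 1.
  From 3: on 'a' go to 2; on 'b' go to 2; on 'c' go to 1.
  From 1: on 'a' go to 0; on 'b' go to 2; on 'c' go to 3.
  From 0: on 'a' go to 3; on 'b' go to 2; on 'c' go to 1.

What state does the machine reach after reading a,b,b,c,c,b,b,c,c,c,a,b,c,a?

start at 2
read 'a': 2 → 0
read 'b': 0 → 2
read 'b': 2 → 0
read 'c': 0 → 1
read 'c': 1 → 3
read 'b': 3 → 2
read 'b': 2 → 0
read 'c': 0 → 1
read 'c': 1 → 3
read 'c': 3 → 1
read 'a': 1 → 0
read 'b': 0 → 2
read 'c': 2 → 1
read 'a': 1 → 0

0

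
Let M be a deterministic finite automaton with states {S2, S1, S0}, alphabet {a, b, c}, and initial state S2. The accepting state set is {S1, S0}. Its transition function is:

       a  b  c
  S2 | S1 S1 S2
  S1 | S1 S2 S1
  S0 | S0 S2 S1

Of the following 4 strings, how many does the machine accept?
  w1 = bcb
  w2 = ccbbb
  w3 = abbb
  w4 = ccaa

2

w1: Trace: S2 -b-> S1 -c-> S1 -b-> S2  → end S2, rejected
w2: Trace: S2 -c-> S2 -c-> S2 -b-> S1 -b-> S2 -b-> S1  → end S1, accepted
w3: Trace: S2 -a-> S1 -b-> S2 -b-> S1 -b-> S2  → end S2, rejected
w4: Trace: S2 -c-> S2 -c-> S2 -a-> S1 -a-> S1  → end S1, accepted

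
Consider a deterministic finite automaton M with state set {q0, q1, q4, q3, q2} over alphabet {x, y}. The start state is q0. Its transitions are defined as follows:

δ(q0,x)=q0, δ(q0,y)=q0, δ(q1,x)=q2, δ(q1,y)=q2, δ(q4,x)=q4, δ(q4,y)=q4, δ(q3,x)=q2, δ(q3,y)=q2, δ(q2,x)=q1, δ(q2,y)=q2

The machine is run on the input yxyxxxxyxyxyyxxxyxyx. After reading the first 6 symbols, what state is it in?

q0 → q0 → q0 → q0 → q0 → q0 → q0
After 6 symbols: q0.

q0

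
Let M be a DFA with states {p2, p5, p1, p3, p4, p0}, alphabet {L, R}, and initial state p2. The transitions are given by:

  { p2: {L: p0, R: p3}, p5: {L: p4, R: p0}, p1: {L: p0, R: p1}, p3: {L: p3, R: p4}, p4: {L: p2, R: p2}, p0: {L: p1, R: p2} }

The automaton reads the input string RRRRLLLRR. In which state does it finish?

p2

p2 → p3 → p4 → p2 → p3 → p3 → p3 → p3 → p4 → p2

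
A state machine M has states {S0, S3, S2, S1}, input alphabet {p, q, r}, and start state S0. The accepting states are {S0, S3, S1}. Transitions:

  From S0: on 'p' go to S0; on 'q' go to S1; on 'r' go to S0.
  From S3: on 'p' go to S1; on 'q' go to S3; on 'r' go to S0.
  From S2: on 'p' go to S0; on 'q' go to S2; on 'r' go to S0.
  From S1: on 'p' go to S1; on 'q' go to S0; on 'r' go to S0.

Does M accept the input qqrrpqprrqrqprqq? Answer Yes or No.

Trace: S0 -q-> S1 -q-> S0 -r-> S0 -r-> S0 -p-> S0 -q-> S1 -p-> S1 -r-> S0 -r-> S0 -q-> S1 -r-> S0 -q-> S1 -p-> S1 -r-> S0 -q-> S1 -q-> S0
End state S0 is accepting.

Yes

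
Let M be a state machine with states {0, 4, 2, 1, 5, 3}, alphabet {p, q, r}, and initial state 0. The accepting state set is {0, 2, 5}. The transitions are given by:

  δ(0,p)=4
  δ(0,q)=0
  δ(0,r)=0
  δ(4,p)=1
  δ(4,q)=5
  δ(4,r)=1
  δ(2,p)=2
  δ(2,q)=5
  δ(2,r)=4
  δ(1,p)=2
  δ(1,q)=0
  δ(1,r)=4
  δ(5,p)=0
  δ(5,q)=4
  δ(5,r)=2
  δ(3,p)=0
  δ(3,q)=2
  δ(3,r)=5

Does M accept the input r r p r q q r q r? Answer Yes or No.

0 → 0 → 0 → 4 → 1 → 0 → 0 → 0 → 0 → 0
End state 0 is accepting.

Yes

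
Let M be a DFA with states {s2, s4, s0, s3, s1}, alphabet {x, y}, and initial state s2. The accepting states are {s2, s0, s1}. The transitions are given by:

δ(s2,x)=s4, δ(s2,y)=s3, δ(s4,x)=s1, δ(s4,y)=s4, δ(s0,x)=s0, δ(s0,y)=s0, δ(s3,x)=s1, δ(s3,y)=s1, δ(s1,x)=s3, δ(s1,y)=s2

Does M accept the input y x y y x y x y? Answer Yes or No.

start at s2
read 'y': s2 → s3
read 'x': s3 → s1
read 'y': s1 → s2
read 'y': s2 → s3
read 'x': s3 → s1
read 'y': s1 → s2
read 'x': s2 → s4
read 'y': s4 → s4
End state s4 is not accepting.

No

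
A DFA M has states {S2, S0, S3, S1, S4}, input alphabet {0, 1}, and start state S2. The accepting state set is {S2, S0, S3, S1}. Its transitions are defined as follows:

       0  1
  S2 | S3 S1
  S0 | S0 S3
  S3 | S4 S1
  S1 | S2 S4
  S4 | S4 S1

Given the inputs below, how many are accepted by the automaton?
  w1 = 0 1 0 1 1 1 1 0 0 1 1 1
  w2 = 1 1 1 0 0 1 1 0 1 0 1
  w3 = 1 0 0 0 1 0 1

w1: S2 → S3 → S1 → S2 → S1 → S4 → S1 → S4 → S4 → S4 → S1 → S4 → S1  → end S1, accepted
w2: S2 → S1 → S4 → S1 → S2 → S3 → S1 → S4 → S4 → S1 → S2 → S1  → end S1, accepted
w3: S2 → S1 → S2 → S3 → S4 → S1 → S2 → S1  → end S1, accepted

3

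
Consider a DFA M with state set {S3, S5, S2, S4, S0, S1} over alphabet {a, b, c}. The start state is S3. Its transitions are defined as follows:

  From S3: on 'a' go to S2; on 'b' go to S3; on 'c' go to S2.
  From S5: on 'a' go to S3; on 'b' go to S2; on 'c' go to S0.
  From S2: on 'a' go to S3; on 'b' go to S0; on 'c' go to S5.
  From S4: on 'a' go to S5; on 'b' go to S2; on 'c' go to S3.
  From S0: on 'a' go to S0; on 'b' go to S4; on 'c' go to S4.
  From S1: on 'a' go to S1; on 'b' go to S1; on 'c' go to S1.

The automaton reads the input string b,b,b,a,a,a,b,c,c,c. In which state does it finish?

Trace: S3 -b-> S3 -b-> S3 -b-> S3 -a-> S2 -a-> S3 -a-> S2 -b-> S0 -c-> S4 -c-> S3 -c-> S2

S2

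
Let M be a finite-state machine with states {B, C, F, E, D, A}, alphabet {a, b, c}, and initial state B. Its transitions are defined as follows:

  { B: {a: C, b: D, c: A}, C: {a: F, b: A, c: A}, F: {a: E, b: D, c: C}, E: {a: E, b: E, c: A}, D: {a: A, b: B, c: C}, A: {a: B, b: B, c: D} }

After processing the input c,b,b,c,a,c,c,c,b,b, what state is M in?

D

start at B
read 'c': B → A
read 'b': A → B
read 'b': B → D
read 'c': D → C
read 'a': C → F
read 'c': F → C
read 'c': C → A
read 'c': A → D
read 'b': D → B
read 'b': B → D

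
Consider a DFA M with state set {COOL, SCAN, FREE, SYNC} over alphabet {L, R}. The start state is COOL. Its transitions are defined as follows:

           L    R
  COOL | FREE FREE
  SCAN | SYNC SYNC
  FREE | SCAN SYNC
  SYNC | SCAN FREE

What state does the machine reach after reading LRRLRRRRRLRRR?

COOL → FREE → SYNC → FREE → SCAN → SYNC → FREE → SYNC → FREE → SYNC → SCAN → SYNC → FREE → SYNC

SYNC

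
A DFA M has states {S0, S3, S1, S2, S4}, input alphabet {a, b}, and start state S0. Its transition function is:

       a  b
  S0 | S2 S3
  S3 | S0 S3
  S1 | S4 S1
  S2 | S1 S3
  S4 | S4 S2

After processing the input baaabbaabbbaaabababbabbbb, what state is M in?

S3

Trace: S0 -b-> S3 -a-> S0 -a-> S2 -a-> S1 -b-> S1 -b-> S1 -a-> S4 -a-> S4 -b-> S2 -b-> S3 -b-> S3 -a-> S0 -a-> S2 -a-> S1 -b-> S1 -a-> S4 -b-> S2 -a-> S1 -b-> S1 -b-> S1 -a-> S4 -b-> S2 -b-> S3 -b-> S3 -b-> S3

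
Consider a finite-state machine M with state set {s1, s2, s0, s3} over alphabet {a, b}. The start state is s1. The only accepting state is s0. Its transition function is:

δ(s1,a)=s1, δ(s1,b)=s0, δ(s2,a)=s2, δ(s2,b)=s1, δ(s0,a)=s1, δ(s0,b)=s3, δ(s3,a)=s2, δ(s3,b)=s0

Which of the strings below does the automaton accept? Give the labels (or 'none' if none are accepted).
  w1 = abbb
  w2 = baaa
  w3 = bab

w1: s1 → s1 → s0 → s3 → s0  → end s0, accepted
w2: s1 → s0 → s1 → s1 → s1  → end s1, rejected
w3: s1 → s0 → s1 → s0  → end s0, accepted

w1, w3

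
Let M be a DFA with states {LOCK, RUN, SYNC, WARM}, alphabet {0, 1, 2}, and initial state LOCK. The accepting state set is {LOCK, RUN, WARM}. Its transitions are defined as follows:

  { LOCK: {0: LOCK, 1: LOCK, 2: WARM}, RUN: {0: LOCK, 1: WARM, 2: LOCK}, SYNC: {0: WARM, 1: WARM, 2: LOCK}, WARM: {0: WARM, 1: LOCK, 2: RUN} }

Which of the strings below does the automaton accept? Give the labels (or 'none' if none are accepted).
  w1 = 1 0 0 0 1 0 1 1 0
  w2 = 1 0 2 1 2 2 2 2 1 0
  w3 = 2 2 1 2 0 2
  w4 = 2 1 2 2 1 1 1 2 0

w1: Trace: LOCK -1-> LOCK -0-> LOCK -0-> LOCK -0-> LOCK -1-> LOCK -0-> LOCK -1-> LOCK -1-> LOCK -0-> LOCK  → end LOCK, accepted
w2: Trace: LOCK -1-> LOCK -0-> LOCK -2-> WARM -1-> LOCK -2-> WARM -2-> RUN -2-> LOCK -2-> WARM -1-> LOCK -0-> LOCK  → end LOCK, accepted
w3: Trace: LOCK -2-> WARM -2-> RUN -1-> WARM -2-> RUN -0-> LOCK -2-> WARM  → end WARM, accepted
w4: Trace: LOCK -2-> WARM -1-> LOCK -2-> WARM -2-> RUN -1-> WARM -1-> LOCK -1-> LOCK -2-> WARM -0-> WARM  → end WARM, accepted

w1, w2, w3, w4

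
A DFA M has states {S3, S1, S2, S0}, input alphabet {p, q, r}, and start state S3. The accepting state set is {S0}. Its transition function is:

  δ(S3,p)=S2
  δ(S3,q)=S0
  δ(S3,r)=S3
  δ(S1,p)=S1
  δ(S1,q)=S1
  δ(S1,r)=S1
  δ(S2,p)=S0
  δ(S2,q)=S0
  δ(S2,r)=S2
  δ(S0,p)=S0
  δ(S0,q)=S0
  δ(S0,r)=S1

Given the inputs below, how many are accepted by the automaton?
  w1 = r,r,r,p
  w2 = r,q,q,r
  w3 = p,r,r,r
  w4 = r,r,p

w1:
  start at S3
  read 'r': S3 → S3
  read 'r': S3 → S3
  read 'r': S3 → S3
  read 'p': S3 → S2
  end S2, rejected
w2:
  start at S3
  read 'r': S3 → S3
  read 'q': S3 → S0
  read 'q': S0 → S0
  read 'r': S0 → S1
  end S1, rejected
w3:
  start at S3
  read 'p': S3 → S2
  read 'r': S2 → S2
  read 'r': S2 → S2
  read 'r': S2 → S2
  end S2, rejected
w4:
  start at S3
  read 'r': S3 → S3
  read 'r': S3 → S3
  read 'p': S3 → S2
  end S2, rejected

0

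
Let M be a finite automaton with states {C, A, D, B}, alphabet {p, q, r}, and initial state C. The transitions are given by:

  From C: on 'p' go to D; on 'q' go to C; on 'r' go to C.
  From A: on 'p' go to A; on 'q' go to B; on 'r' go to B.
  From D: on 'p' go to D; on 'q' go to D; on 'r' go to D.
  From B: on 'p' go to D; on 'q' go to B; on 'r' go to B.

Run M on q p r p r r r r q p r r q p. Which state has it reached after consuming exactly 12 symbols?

start at C
read 'q': C → C
read 'p': C → D
read 'r': D → D
read 'p': D → D
read 'r': D → D
read 'r': D → D
read 'r': D → D
read 'r': D → D
read 'q': D → D
read 'p': D → D
read 'r': D → D
read 'r': D → D
After 12 symbols: D.

D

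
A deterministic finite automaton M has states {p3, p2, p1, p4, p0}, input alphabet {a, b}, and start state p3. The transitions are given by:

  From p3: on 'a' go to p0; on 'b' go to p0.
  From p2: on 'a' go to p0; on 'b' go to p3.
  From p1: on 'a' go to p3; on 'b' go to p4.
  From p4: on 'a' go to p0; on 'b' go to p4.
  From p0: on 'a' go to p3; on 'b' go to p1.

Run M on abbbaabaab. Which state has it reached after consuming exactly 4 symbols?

p4

p3 → p0 → p1 → p4 → p4
After 4 symbols: p4.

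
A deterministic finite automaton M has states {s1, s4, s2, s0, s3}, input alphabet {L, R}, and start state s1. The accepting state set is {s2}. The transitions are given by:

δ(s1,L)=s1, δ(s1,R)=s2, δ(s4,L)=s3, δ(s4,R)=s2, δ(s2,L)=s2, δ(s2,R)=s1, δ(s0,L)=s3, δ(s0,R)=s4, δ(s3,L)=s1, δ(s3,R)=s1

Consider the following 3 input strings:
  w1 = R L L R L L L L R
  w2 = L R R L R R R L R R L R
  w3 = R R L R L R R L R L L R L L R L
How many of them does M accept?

w1:
  start at s1
  read 'R': s1 → s2
  read 'L': s2 → s2
  read 'L': s2 → s2
  read 'R': s2 → s1
  read 'L': s1 → s1
  read 'L': s1 → s1
  read 'L': s1 → s1
  read 'L': s1 → s1
  read 'R': s1 → s2
  end s2, accepted
w2:
  start at s1
  read 'L': s1 → s1
  read 'R': s1 → s2
  read 'R': s2 → s1
  read 'L': s1 → s1
  read 'R': s1 → s2
  read 'R': s2 → s1
  read 'R': s1 → s2
  read 'L': s2 → s2
  read 'R': s2 → s1
  read 'R': s1 → s2
  read 'L': s2 → s2
  read 'R': s2 → s1
  end s1, rejected
w3:
  start at s1
  read 'R': s1 → s2
  read 'R': s2 → s1
  read 'L': s1 → s1
  read 'R': s1 → s2
  read 'L': s2 → s2
  read 'R': s2 → s1
  read 'R': s1 → s2
  read 'L': s2 → s2
  read 'R': s2 → s1
  read 'L': s1 → s1
  read 'L': s1 → s1
  read 'R': s1 → s2
  read 'L': s2 → s2
  read 'L': s2 → s2
  read 'R': s2 → s1
  read 'L': s1 → s1
  end s1, rejected

1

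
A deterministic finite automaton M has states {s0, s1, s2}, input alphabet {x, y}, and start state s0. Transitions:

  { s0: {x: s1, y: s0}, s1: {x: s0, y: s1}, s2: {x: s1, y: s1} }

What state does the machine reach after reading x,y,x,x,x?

s0

start at s0
read 'x': s0 → s1
read 'y': s1 → s1
read 'x': s1 → s0
read 'x': s0 → s1
read 'x': s1 → s0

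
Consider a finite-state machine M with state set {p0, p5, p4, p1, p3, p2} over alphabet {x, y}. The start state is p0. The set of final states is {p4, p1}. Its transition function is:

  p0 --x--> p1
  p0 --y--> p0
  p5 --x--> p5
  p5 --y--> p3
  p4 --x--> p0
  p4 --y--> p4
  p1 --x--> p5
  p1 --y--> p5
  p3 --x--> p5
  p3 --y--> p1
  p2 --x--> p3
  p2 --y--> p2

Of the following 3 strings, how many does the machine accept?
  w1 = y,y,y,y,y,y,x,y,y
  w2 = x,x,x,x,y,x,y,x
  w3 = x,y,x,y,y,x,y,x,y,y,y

w1: p0 → p0 → p0 → p0 → p0 → p0 → p0 → p1 → p5 → p3  → end p3, rejected
w2: p0 → p1 → p5 → p5 → p5 → p3 → p5 → p3 → p5  → end p5, rejected
w3: p0 → p1 → p5 → p5 → p3 → p1 → p5 → p3 → p5 → p3 → p1 → p5  → end p5, rejected

0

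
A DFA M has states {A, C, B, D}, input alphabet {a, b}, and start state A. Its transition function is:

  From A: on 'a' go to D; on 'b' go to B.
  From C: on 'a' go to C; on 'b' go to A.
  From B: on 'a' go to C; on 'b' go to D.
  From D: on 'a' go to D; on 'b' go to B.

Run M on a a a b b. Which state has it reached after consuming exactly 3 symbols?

A → D → D → D
After 3 symbols: D.

D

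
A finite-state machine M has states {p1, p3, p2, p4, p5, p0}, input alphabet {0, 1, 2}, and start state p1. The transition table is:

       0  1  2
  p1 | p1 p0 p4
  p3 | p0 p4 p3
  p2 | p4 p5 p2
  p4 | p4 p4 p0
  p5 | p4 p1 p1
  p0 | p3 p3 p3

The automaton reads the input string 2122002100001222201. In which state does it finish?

p1 → p4 → p4 → p0 → p3 → p0 → p3 → p3 → p4 → p4 → p4 → p4 → p4 → p4 → p0 → p3 → p3 → p3 → p0 → p3

p3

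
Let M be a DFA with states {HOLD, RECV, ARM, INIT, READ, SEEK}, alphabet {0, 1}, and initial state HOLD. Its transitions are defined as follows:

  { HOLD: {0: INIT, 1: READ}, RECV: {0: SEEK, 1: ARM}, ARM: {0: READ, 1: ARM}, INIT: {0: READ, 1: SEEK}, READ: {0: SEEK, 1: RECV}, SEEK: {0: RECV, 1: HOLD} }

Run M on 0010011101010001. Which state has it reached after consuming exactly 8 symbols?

HOLD → INIT → READ → RECV → SEEK → RECV → ARM → ARM → ARM
After 8 symbols: ARM.

ARM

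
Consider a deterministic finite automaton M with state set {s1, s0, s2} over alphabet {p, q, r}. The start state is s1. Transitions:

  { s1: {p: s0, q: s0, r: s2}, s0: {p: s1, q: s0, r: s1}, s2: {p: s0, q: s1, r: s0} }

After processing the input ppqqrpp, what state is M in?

Trace: s1 -p-> s0 -p-> s1 -q-> s0 -q-> s0 -r-> s1 -p-> s0 -p-> s1

s1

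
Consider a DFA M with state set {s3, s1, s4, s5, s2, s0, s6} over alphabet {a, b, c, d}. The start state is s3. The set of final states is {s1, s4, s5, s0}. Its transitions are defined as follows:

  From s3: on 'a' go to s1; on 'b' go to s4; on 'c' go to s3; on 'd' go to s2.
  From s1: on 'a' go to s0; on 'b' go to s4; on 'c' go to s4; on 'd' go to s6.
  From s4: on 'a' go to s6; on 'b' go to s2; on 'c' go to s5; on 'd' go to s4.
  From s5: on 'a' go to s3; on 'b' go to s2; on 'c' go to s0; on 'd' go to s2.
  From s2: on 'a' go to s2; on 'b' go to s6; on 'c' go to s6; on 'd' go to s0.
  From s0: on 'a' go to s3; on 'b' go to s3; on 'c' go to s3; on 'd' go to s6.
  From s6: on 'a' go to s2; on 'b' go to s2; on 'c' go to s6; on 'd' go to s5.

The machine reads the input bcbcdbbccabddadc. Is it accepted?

Trace: s3 -b-> s4 -c-> s5 -b-> s2 -c-> s6 -d-> s5 -b-> s2 -b-> s6 -c-> s6 -c-> s6 -a-> s2 -b-> s6 -d-> s5 -d-> s2 -a-> s2 -d-> s0 -c-> s3
End state s3 is not accepting.

No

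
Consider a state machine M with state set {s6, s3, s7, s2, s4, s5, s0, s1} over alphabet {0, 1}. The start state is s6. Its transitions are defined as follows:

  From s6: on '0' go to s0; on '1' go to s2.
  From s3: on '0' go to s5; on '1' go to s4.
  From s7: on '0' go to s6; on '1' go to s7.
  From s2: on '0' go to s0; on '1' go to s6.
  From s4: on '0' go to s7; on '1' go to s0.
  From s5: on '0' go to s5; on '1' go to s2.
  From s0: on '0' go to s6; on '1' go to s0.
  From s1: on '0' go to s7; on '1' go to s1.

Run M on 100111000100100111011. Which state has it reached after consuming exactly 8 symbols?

s6

s6 → s2 → s0 → s6 → s2 → s6 → s2 → s0 → s6
After 8 symbols: s6.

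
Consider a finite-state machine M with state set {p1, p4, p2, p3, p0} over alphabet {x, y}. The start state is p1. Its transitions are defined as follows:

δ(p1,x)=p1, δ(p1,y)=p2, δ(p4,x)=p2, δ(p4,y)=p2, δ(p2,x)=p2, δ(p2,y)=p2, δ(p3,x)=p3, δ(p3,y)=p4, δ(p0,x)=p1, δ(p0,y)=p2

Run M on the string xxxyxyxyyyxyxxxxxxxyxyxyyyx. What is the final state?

p2

start at p1
read 'x': p1 → p1
read 'x': p1 → p1
read 'x': p1 → p1
read 'y': p1 → p2
read 'x': p2 → p2
read 'y': p2 → p2
read 'x': p2 → p2
read 'y': p2 → p2
read 'y': p2 → p2
read 'y': p2 → p2
read 'x': p2 → p2
read 'y': p2 → p2
read 'x': p2 → p2
read 'x': p2 → p2
read 'x': p2 → p2
read 'x': p2 → p2
read 'x': p2 → p2
read 'x': p2 → p2
read 'x': p2 → p2
read 'y': p2 → p2
read 'x': p2 → p2
read 'y': p2 → p2
read 'x': p2 → p2
read 'y': p2 → p2
read 'y': p2 → p2
read 'y': p2 → p2
read 'x': p2 → p2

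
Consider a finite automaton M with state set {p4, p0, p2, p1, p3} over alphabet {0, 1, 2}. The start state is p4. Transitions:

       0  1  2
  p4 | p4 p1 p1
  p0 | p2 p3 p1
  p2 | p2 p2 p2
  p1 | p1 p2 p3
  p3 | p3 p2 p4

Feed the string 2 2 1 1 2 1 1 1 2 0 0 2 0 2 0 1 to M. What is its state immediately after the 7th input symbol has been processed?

Trace: p4 -2-> p1 -2-> p3 -1-> p2 -1-> p2 -2-> p2 -1-> p2 -1-> p2
After 7 symbols: p2.

p2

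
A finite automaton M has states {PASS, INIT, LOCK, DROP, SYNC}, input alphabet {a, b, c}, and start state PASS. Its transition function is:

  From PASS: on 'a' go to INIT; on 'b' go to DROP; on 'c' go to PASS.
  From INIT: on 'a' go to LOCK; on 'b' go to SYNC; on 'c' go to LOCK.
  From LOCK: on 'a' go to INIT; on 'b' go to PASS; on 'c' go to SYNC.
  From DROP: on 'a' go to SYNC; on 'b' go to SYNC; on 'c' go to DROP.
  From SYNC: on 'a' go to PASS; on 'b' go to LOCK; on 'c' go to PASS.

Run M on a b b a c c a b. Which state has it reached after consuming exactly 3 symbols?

PASS → INIT → SYNC → LOCK
After 3 symbols: LOCK.

LOCK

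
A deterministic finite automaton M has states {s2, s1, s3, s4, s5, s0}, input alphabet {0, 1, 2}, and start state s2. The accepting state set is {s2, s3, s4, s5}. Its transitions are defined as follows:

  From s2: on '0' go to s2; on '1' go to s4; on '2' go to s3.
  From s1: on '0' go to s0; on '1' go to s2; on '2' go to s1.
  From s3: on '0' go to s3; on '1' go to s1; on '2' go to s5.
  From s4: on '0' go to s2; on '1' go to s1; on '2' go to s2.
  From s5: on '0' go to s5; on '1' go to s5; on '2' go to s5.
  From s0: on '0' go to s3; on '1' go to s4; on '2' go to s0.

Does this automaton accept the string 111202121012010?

Trace: s2 -1-> s4 -1-> s1 -1-> s2 -2-> s3 -0-> s3 -2-> s5 -1-> s5 -2-> s5 -1-> s5 -0-> s5 -1-> s5 -2-> s5 -0-> s5 -1-> s5 -0-> s5
End state s5 is accepting.

Yes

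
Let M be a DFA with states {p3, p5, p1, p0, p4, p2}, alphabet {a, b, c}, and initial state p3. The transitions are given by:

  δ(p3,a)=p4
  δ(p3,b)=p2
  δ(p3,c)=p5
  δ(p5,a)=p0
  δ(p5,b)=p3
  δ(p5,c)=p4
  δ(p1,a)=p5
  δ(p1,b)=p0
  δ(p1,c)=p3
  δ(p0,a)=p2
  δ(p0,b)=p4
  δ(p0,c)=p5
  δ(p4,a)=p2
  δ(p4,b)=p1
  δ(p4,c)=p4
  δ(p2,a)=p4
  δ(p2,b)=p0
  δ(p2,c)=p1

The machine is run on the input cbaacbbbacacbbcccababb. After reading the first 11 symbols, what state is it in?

p2

start at p3
read 'c': p3 → p5
read 'b': p5 → p3
read 'a': p3 → p4
read 'a': p4 → p2
read 'c': p2 → p1
read 'b': p1 → p0
read 'b': p0 → p4
read 'b': p4 → p1
read 'a': p1 → p5
read 'c': p5 → p4
read 'a': p4 → p2
After 11 symbols: p2.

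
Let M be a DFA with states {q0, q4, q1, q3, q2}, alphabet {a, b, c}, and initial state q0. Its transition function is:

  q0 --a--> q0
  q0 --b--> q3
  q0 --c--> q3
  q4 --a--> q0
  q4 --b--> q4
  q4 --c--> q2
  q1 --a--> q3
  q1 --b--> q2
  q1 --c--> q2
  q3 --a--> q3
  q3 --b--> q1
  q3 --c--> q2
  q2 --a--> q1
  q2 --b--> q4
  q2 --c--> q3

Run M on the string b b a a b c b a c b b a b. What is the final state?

Trace: q0 -b-> q3 -b-> q1 -a-> q3 -a-> q3 -b-> q1 -c-> q2 -b-> q4 -a-> q0 -c-> q3 -b-> q1 -b-> q2 -a-> q1 -b-> q2

q2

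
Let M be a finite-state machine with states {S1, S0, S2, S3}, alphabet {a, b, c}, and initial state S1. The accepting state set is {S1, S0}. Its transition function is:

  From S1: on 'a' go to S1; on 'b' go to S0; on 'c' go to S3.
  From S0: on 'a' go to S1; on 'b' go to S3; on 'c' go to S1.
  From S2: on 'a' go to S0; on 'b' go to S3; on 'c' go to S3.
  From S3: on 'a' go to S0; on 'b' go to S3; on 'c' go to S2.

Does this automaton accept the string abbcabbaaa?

S1 → S1 → S0 → S3 → S2 → S0 → S3 → S3 → S0 → S1 → S1
End state S1 is accepting.

Yes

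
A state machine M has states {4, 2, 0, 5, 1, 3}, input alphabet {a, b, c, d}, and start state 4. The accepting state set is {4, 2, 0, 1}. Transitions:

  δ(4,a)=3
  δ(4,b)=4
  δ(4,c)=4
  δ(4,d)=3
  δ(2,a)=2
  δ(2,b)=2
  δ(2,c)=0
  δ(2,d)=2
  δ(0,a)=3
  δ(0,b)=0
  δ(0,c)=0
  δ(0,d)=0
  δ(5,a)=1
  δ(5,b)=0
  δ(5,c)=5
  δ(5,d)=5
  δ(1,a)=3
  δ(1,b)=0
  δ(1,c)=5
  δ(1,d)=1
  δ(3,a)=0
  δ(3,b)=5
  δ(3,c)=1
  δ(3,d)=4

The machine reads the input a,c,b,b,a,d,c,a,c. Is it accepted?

4 → 3 → 1 → 0 → 0 → 3 → 4 → 4 → 3 → 1
End state 1 is accepting.

Yes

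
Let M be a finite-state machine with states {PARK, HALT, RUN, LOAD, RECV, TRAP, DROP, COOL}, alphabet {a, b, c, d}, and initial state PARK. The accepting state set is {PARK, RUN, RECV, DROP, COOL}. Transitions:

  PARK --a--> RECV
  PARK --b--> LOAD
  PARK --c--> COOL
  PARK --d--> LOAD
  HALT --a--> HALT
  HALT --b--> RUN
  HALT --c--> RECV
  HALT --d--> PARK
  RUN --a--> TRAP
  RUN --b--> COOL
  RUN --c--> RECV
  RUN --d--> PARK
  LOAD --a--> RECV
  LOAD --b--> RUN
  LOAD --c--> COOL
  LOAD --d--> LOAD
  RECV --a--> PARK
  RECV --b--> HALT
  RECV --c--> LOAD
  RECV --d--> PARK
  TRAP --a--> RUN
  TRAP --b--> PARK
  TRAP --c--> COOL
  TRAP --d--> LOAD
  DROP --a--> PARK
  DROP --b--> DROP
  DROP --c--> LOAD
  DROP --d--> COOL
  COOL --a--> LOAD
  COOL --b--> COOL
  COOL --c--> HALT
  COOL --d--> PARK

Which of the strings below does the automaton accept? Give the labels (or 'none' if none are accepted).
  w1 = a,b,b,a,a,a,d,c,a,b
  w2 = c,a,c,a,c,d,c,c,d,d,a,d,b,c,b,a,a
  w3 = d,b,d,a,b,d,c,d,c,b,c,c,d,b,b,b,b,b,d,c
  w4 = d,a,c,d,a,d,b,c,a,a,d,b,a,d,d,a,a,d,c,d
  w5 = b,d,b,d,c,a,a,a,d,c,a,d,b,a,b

w1, w2, w3, w4, w5

w1: PARK → RECV → HALT → RUN → TRAP → RUN → TRAP → LOAD → COOL → LOAD → RUN  → end RUN, accepted
w2: PARK → COOL → LOAD → COOL → LOAD → COOL → PARK → COOL → HALT → PARK → LOAD → RECV → PARK → LOAD → COOL → COOL → LOAD → RECV  → end RECV, accepted
w3: PARK → LOAD → RUN → PARK → RECV → HALT → PARK → COOL → PARK → COOL → COOL → HALT → RECV → PARK → LOAD → RUN → COOL → COOL → COOL → PARK → COOL  → end COOL, accepted
w4: PARK → LOAD → RECV → LOAD → LOAD → RECV → PARK → LOAD → COOL → LOAD → RECV → PARK → LOAD → RECV → PARK → LOAD → RECV → PARK → LOAD → COOL → PARK  → end PARK, accepted
w5: PARK → LOAD → LOAD → RUN → PARK → COOL → LOAD → RECV → PARK → LOAD → COOL → LOAD → LOAD → RUN → TRAP → PARK  → end PARK, accepted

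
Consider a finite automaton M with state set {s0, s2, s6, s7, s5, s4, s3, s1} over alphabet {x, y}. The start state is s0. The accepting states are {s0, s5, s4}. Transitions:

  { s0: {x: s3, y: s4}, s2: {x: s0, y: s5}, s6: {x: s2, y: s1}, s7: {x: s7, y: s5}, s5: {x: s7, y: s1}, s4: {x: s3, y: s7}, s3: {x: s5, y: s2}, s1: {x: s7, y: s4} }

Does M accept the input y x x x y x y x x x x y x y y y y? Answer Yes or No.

s0 → s4 → s3 → s5 → s7 → s5 → s7 → s5 → s7 → s7 → s7 → s7 → s5 → s7 → s5 → s1 → s4 → s7
End state s7 is not accepting.

No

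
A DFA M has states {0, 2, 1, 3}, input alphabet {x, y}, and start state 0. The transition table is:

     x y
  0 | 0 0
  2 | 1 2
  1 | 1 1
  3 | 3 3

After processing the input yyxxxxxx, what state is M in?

Trace: 0 -y-> 0 -y-> 0 -x-> 0 -x-> 0 -x-> 0 -x-> 0 -x-> 0 -x-> 0

0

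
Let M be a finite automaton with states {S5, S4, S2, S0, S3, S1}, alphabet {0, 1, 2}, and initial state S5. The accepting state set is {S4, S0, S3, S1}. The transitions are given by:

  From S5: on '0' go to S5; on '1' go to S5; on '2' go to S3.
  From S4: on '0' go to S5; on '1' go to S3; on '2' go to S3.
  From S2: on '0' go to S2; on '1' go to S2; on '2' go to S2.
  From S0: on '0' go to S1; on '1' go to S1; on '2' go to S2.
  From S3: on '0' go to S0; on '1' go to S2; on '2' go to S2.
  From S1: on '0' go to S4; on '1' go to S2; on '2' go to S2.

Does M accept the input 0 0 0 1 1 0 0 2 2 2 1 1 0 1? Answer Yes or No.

S5 → S5 → S5 → S5 → S5 → S5 → S5 → S5 → S3 → S2 → S2 → S2 → S2 → S2 → S2
End state S2 is not accepting.

No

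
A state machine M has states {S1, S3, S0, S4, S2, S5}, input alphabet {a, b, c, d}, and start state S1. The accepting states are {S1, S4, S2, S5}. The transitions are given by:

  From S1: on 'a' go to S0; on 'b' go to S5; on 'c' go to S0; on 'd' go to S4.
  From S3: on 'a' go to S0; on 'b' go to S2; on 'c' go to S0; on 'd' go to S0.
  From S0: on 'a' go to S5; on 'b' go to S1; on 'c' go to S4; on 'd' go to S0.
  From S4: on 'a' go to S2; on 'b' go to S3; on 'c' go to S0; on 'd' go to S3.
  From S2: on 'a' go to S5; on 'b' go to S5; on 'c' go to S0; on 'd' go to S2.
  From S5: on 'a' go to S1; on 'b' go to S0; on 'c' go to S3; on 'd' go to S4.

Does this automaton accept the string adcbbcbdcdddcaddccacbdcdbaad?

Yes

start at S1
read 'a': S1 → S0
read 'd': S0 → S0
read 'c': S0 → S4
read 'b': S4 → S3
read 'b': S3 → S2
read 'c': S2 → S0
read 'b': S0 → S1
read 'd': S1 → S4
read 'c': S4 → S0
read 'd': S0 → S0
read 'd': S0 → S0
read 'd': S0 → S0
read 'c': S0 → S4
read 'a': S4 → S2
read 'd': S2 → S2
read 'd': S2 → S2
read 'c': S2 → S0
read 'c': S0 → S4
read 'a': S4 → S2
read 'c': S2 → S0
read 'b': S0 → S1
read 'd': S1 → S4
read 'c': S4 → S0
read 'd': S0 → S0
read 'b': S0 → S1
read 'a': S1 → S0
read 'a': S0 → S5
read 'd': S5 → S4
End state S4 is accepting.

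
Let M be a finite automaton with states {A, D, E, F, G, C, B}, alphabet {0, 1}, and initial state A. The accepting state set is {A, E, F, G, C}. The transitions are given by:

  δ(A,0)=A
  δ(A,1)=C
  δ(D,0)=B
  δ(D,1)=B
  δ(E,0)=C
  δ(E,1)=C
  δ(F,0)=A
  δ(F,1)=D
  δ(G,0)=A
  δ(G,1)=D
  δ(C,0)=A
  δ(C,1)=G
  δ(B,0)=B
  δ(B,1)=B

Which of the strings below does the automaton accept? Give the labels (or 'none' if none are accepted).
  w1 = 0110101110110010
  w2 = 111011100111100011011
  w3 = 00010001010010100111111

w1: A → A → C → G → A → C → A → C → G → D → B → B → B → B → B → B → B  → end B, rejected
w2: A → C → G → D → B → B → B → B → B → B → B → B → B → B → B → B → B → B → B → B → B → B  → end B, rejected
w3: A → A → A → A → C → A → A → A → C → A → C → A → A → C → A → C → A → A → C → G → D → B → B → B  → end B, rejected

none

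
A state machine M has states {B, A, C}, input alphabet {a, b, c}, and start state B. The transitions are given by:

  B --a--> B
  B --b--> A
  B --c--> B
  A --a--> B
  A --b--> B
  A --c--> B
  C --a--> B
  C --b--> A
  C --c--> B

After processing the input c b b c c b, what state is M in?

start at B
read 'c': B → B
read 'b': B → A
read 'b': A → B
read 'c': B → B
read 'c': B → B
read 'b': B → A

A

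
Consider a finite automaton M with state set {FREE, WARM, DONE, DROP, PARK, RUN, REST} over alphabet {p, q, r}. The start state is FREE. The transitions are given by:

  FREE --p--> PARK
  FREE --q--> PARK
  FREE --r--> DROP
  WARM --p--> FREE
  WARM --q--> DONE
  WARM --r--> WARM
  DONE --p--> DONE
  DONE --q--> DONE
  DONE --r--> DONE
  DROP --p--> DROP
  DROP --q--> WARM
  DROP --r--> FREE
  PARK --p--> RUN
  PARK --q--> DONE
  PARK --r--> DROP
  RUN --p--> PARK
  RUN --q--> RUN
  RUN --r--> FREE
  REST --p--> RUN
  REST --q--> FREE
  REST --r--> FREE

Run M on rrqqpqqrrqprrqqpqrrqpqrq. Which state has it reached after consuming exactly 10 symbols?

DONE

FREE → DROP → FREE → PARK → DONE → DONE → DONE → DONE → DONE → DONE → DONE
After 10 symbols: DONE.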